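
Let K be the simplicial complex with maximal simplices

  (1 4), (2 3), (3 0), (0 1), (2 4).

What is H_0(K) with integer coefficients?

Fix the vertex order 0 < 1 < 2 < 3 < 4 and write every simplex with vertices in increasing order. Then dim K = 1 and the simplices of K are:

  0-simplices (5): [0], [1], [2], [3], [4]
  1-simplices (5): [0,1], [0,3], [1,4], [2,3], [2,4]

so the chain groups are C_0 ≅ Z^5, C_1 ≅ Z^5.

The boundary map ∂_1: C_1 → C_0 is given by ∂[p,q] = [q] − [p]. For instance
  ∂[1,4] = [4] − [1].
The resulting 5×5 matrix has rank 4, and its Smith normal form has invariant factors (1,1,1,1).

Now H_k = ker ∂_k / im ∂_{k+1}, so:

  H_0: rank C_0 − rank ∂_1 = 5 − 4 = 1, and the invariant factors of ∂_1 are all 1, so H_0 ≅ Z.

H_0 ≅ Z.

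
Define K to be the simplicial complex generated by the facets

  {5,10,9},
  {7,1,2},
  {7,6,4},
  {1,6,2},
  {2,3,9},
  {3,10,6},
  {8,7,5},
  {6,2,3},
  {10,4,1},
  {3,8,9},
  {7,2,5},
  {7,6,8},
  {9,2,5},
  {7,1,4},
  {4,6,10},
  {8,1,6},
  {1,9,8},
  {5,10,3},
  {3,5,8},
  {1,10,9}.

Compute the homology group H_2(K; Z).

H_2 = 0.

Take the total order 1 < 2 < 3 < 4 < 5 < 6 < 7 < 8 < 9 < 10 on the vertex set. Then K (dimension 2) consists of the simplices:

  0-simplices (10): [1], [2], [3], [4], [5], [6], [7], [8], [9], [10]
  1-simplices (30): (30 of them)
  2-simplices (20): (20 of them)

Hence C_0 ≅ Z^10, C_1 ≅ Z^30, C_2 ≅ Z^20.

The boundary map ∂_1: C_1 → C_0 maps an edge to its endpoints' difference, ∂[p,q] = q − p. For instance
  ∂[5,10] = [10] − [5].
This gives a 10×30 integer matrix of rank 9; reducing to Smith normal form yields diagonal entries (1,1,1,1,1,1,1,1,1).

∂_2: C_2 → C_1 acts by ∂[p,q,r] = [q,r] − [p,r] + [p,q]. For instance
  ∂[1,8,9] = [8,9] − [1,9] + [1,8],
  ∂[3,5,10] = [5,10] − [3,10] + [3,5].
The 30×20 boundary matrix has rank 20 and Smith normal form diag(1,1,1,1,1,1,1,1,1,1,1,1,1,1,1,1,1,1,1,2).

From H_k ≅ ker(∂_k) / im(∂_{k+1}) we obtain:

  H_2: rank ker ∂_2 − rank ∂_3 = (20 − 20) − 0 = 0, and there is no ∂_3, so H_2 ≅ 0.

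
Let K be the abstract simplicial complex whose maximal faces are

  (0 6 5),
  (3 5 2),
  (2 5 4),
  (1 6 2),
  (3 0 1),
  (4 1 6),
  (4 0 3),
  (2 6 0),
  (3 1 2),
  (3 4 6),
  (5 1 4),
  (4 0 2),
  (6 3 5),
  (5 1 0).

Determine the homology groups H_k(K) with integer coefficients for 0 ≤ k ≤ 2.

H_0 ≅ Z,  H_1 ≅ Z^2,  H_2 ≅ Z.

Take the total order 0 < 1 < 2 < 3 < 4 < 5 < 6 on the vertex set. Then K (dimension 2) consists of the simplices:

  0-simplices (7): [0], [1], [2], [3], [4], [5], [6]
  1-simplices (21): [0,1], [0,2], [0,3], [0,4], [0,5], [0,6], [1,2], [1,3], [1,4], [1,5], [1,6], [2,3], [2,4], [2,5], [2,6], [3,4], [3,5], [3,6], [4,5], [4,6], [5,6]
  2-simplices (14): [0,1,3], [0,1,5], [0,2,4], [0,2,6], [0,3,4], [0,5,6], [1,2,3], [1,2,6], [1,4,5], [1,4,6], [2,3,5], [2,4,5], [3,4,6], [3,5,6]

Hence C_0 ≅ Z^7, C_1 ≅ Z^21, C_2 ≅ Z^14.

The boundary map ∂_1: C_1 → C_0 maps an edge to its endpoints' difference, ∂[p,q] = q − p.
The resulting 7×21 matrix has rank 6, and its Smith normal form has invariant factors (1,1,1,1,1,1).

The boundary map ∂_2: C_2 → C_1 acts by ∂[p,q,r] = [q,r] − [p,r] + [p,q]. For instance
  ∂[1,2,6] = [2,6] − [1,6] + [1,2],
  ∂[3,5,6] = [5,6] − [3,6] + [3,5].
As a 21×14 matrix over Z this has rank 13, with invariant factors (1,1,1,1,1,1,1,1,1,1,1,1,1).

Now H_k = ker ∂_k / im ∂_{k+1}, so:

  H_0: rank C_0 − rank ∂_1 = 7 − 6 = 1, and the invariant factors of ∂_1 are all 1, so H_0 ≅ Z.
  H_1: rank ker ∂_1 − rank ∂_2 = (21 − 6) − 13 = 2, and the invariant factors of ∂_2 are all 1, so H_1 ≅ Z^2.
  H_2: rank ker ∂_2 − rank ∂_3 = (14 − 13) − 0 = 1, and there is no ∂_3, so H_2 ≅ Z.

As a check, the Euler characteristic is 7 − 21 + 14 = 0, which agrees with 1 − 2 + 1 = 0.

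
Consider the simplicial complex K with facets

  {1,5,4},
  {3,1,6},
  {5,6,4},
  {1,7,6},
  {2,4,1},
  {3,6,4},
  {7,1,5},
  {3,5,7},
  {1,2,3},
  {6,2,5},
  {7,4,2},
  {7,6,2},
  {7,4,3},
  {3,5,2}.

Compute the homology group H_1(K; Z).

H_1 = Z^2.

Take the total order 1 < 2 < 3 < 4 < 5 < 6 < 7 on the vertex set. Then K (dimension 2) consists of the simplices:

  0-simplices (7): [1], [2], [3], [4], [5], [6], [7]
  1-simplices (21): [1,2], [1,3], [1,4], [1,5], [1,6], [1,7], [2,3], [2,4], [2,5], [2,6], [2,7], [3,4], [3,5], [3,6], [3,7], [4,5], [4,6], [4,7], [5,6], [5,7], [6,7]
  2-simplices (14): [1,2,3], [1,2,4], [1,3,6], [1,4,5], [1,5,7], [1,6,7], [2,3,5], [2,4,7], [2,5,6], [2,6,7], [3,4,6], [3,4,7], [3,5,7], [4,5,6]

so the chain groups are C_0 ≅ Z^7, C_1 ≅ Z^21, C_2 ≅ Z^14.

∂_1: C_1 → C_0 maps an edge to its endpoints' difference, ∂[p,q] = q − p. For instance
  ∂[2,7] = [7] − [2].
As a 7×21 matrix over Z this has rank 6, with invariant factors (1,1,1,1,1,1).

The boundary map ∂_2: C_2 → C_1 maps a triangle to the signed sum of its edges. For instance
  ∂[1,3,6] = [3,6] − [1,6] + [1,3],
  ∂[4,5,6] = [5,6] − [4,6] + [4,5].
This gives a 21×14 integer matrix of rank 13; reducing to Smith normal form yields diagonal entries (1,1,1,1,1,1,1,1,1,1,1,1,1).

Reading off H_k = ker ∂_k / im ∂_{k+1}:

  H_1: rank ker ∂_1 − rank ∂_2 = (21 − 6) − 13 = 2, and the invariant factors of ∂_2 are all 1, so H_1 ≅ Z^2.

(K is a triangulation of the torus T^2.)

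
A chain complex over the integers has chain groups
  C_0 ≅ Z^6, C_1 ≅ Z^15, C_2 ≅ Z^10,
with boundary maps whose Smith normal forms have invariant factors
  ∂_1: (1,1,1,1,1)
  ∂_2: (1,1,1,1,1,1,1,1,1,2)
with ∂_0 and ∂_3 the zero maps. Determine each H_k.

H_0: b_0 = 6 − 0 − 5 = 1; torsion from ∂_1 factors > 1: none. So H_0 = Z.
H_1: b_1 = 15 − 5 − 10 = 0; torsion from ∂_2 factors > 1: [2]. So H_1 = Z/2.
H_2: b_2 = 10 − 10 − 0 = 0; torsion from ∂_3 factors > 1: none. So H_2 = 0.

H_0 = Z,  H_1 = Z/2,  H_2 = 0.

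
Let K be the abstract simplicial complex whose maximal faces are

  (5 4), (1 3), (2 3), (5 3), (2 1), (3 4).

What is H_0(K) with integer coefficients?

H_0 = Z.

Fix the vertex order 1 < 2 < 3 < 4 < 5 and write every simplex with vertices in increasing order. Then dim K = 1 and the simplices of K are:

  0-simplices (5): [1], [2], [3], [4], [5]
  1-simplices (6): [1,2], [1,3], [2,3], [3,4], [3,5], [4,5]

giving chain groups C_0 ≅ Z^5, C_1 ≅ Z^6.

The boundary map ∂_1: C_1 → C_0 is given by ∂[p,q] = [q] − [p].
The resulting 5×6 matrix has rank 4, and its Smith normal form has invariant factors (1,1,1,1).

From H_k ≅ ker(∂_k) / im(∂_{k+1}) we obtain:

  H_0: rank C_0 − rank ∂_1 = 5 − 4 = 1, and the invariant factors of ∂_1 are all 1, so H_0 = Z.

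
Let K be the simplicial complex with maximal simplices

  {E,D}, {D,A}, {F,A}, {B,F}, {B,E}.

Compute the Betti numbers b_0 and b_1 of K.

Take the total order A < B < D < E < F on the vertex set. Then K (dimension 1) consists of the simplices:

  0-simplices (5): A, B, D, E, F
  1-simplices (5): AD, AF, BE, BF, DE

so the chain groups are C_0 ≅ Z^5, C_1 ≅ Z^5.

∂_1: C_1 → C_0 is given by ∂[p,q] = [q] − [p]. For instance
  ∂AF = F − A.
The 5×5 boundary matrix has rank 4 and Smith normal form diag(1,1,1,1).

Computing H_k = (kernel of ∂_k) / (image of ∂_{k+1}):

  H_0: rank C_0 − rank ∂_1 = 5 − 4 = 1, and the invariant factors of ∂_1 are all 1, so H_0 = Z.
  H_1: rank ker ∂_1 − rank ∂_2 = (5 − 4) − 0 = 1, and there is no ∂_2, so H_1 = Z.

As a check, the Euler characteristic is 5 − 5 = 0, which agrees with 1 − 1 = 0.

Hence the Betti numbers are b_0 = 1, b_1 = 1.

b_0 = 1, b_1 = 1.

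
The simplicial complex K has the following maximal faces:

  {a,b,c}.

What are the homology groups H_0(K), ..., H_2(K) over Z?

H_0 = Z,  H_1 = 0,  H_2 = 0.

We work with the vertex ordering a < b < c. The simplices of K, each written with vertices in increasing order, are:

  0-simplices (3): a, b, c
  1-simplices (3): ab, ac, bc
  2-simplices (1): abc

so the chain groups are C_0 ≅ Z^3, C_1 ≅ Z^3, C_2 ≅ Z^1.

The boundary map ∂_1: C_1 → C_0 maps an edge to its endpoints' difference, ∂[p,q] = q − p. For instance
  ∂bc = c − b.
The 3×3 boundary matrix has rank 2 and Smith normal form diag(1,1).

The boundary map ∂_2: C_2 → C_1 sends each 2-simplex [p,q,r] to [q,r] − [p,r] + [p,q]. For instance
  ∂abc = bc − ac + ab.
The resulting 3×1 matrix has rank 1, and its Smith normal form has invariant factors (1).

Now H_k = ker ∂_k / im ∂_{k+1}, so:

  H_0: rank C_0 − rank ∂_1 = 3 − 2 = 1, and the invariant factors of ∂_1 are all 1, so H_0 ≅ Z.
  H_1: rank ker ∂_1 − rank ∂_2 = (3 − 2) − 1 = 0, and the invariant factors of ∂_2 are all 1, so H_1 ≅ 0.
  H_2: rank ker ∂_2 − rank ∂_3 = (1 − 1) − 0 = 0, and there is no ∂_3, so H_2 ≅ 0.

As a check, the Euler characteristic is 3 − 3 + 1 = 1, which agrees with 1 − 0 + 0 = 1.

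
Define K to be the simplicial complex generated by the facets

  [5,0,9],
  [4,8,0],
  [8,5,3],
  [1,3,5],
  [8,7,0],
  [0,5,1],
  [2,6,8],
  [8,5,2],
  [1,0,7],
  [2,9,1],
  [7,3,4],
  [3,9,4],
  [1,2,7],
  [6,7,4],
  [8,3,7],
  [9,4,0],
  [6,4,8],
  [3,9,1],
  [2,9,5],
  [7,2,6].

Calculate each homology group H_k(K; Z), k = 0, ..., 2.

Take the total order 0 < 1 < 2 < 3 < 4 < 5 < 6 < 7 < 8 < 9 on the vertex set. Then K (dimension 2) consists of the simplices:

  0-simplices (10): [0], [1], [2], [3], [4], [5], [6], [7], [8], [9]
  1-simplices (30): (30 of them)
  2-simplices (20): (20 of them)

giving chain groups C_0 ≅ Z^10, C_1 ≅ Z^30, C_2 ≅ Z^20.

Boundary ∂_1: C_1 → C_0 is given by ∂[p,q] = [q] − [p].
As a 10×30 matrix over Z this has rank 9, with invariant factors (1,1,1,1,1,1,1,1,1).

Boundary ∂_2: C_2 → C_1 acts by ∂[p,q,r] = [q,r] − [p,r] + [p,q]. For instance
  ∂[1,2,9] = [2,9] − [1,9] + [1,2],
  ∂[4,6,8] = [6,8] − [4,8] + [4,6].
As a 30×20 matrix over Z this has rank 20, with invariant factors (1,1,1,1,1,1,1,1,1,1,1,1,1,1,1,1,1,1,1,2).

Reading off H_k = ker ∂_k / im ∂_{k+1}:

  H_0: rank C_0 − rank ∂_1 = 10 − 9 = 1, and the invariant factors of ∂_1 are all 1, so H_0 = Z.
  H_1: rank ker ∂_1 − rank ∂_2 = (30 − 9) − 20 = 1, and ∂_2 has invariant factor 2 > 1, so H_1 = Z ⊕ Z/2Z.
  H_2: rank ker ∂_2 − rank ∂_3 = (20 − 20) − 0 = 0, and there is no ∂_3, so H_2 = 0.

H_0 ≅ Z,  H_1 ≅ Z ⊕ Z/2Z,  H_2 = 0.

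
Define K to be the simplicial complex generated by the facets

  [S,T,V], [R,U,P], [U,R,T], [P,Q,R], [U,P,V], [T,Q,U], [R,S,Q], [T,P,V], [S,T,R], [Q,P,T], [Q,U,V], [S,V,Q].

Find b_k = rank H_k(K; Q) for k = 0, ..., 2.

Fix the vertex order P < Q < R < S < T < U < V and write every simplex with vertices in increasing order. Then dim K = 2 and the simplices of K are:

  0-simplices (7): P, Q, R, S, T, U, V
  1-simplices (18): PQ, PR, PT, PU, PV, QR, QS, QT, QU, QV, RS, RT, RU, ST, SV, TU, TV, UV
  2-simplices (12): PQR, PQT, PRU, PTV, PUV, QRS, QSV, QTU, QUV, RST, RTU, STV

so the chain groups are C_0 ≅ Z^7, C_1 ≅ Z^18, C_2 ≅ Z^12.

∂_1: C_1 → C_0 maps an edge to its endpoints' difference, ∂[p,q] = q − p. For instance
  ∂UV = V − U.
The resulting 7×18 matrix has rank 6, and its Smith normal form has invariant factors (1,1,1,1,1,1).

The boundary map ∂_2: C_2 → C_1 maps a triangle to the signed sum of its edges. For instance
  ∂RST = ST − RT + RS,
  ∂QUV = UV − QV + QU.
This gives a 18×12 integer matrix of rank 12; reducing to Smith normal form yields diagonal entries (1,1,1,1,1,1,1,1,1,1,1,2).

From H_k ≅ ker(∂_k) / im(∂_{k+1}) we obtain:

  H_0: rank C_0 − rank ∂_1 = 7 − 6 = 1, and the invariant factors of ∂_1 are all 1, so H_0 = Z.
  H_1: rank ker ∂_1 − rank ∂_2 = (18 − 6) − 12 = 0, and ∂_2 has invariant factor 2 > 1, so H_1 = Z/2.
  H_2: rank ker ∂_2 − rank ∂_3 = (12 − 12) − 0 = 0, and there is no ∂_3, so H_2 = 0.

As a check, the Euler characteristic is 7 − 18 + 12 = 1, which agrees with 1 − 0 + 0 = 1.

Hence the Betti numbers are b_0 = 1, b_1 = 0, b_2 = 0.

b_0 = 1, b_1 = 0, b_2 = 0.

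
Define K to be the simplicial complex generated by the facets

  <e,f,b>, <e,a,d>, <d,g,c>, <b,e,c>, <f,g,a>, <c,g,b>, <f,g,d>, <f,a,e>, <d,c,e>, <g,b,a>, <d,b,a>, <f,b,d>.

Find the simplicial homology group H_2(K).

Fix the vertex order a < b < c < d < e < f < g and write every simplex with vertices in increasing order. Then dim K = 2 and the simplices of K are:

  0-simplices (7): a, b, c, d, e, f, g
  1-simplices (18): ab, ad, ae, af, ag, bc, bd, be, bf, bg, cd, ce, cg, de, df, dg, ef, fg
  2-simplices (12): abd, abg, ade, aef, afg, bce, bcg, bdf, bef, cde, cdg, dfg

giving chain groups C_0 ≅ Z^7, C_1 ≅ Z^18, C_2 ≅ Z^12.

∂_1: C_1 → C_0 is given by ∂[p,q] = [q] − [p]. For instance
  ∂bc = c − b.
As a 7×18 matrix over Z this has rank 6, with invariant factors (1,1,1,1,1,1).

∂_2: C_2 → C_1 sends each 2-simplex [p,q,r] to [q,r] − [p,r] + [p,q]. For instance
  ∂bce = ce − be + bc,
  ∂afg = fg − ag + af.
The resulting 18×12 matrix has rank 12, and its Smith normal form has invariant factors (1,1,1,1,1,1,1,1,1,1,1,2).

Now H_k = ker ∂_k / im ∂_{k+1}, so:

  H_2: rank ker ∂_2 − rank ∂_3 = (12 − 12) − 0 = 0, and there is no ∂_3, so H_2 = 0.

H_2 = 0.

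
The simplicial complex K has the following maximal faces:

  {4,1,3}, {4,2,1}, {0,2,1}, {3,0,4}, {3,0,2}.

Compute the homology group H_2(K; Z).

Fix the vertex order 0 < 1 < 2 < 3 < 4 and write every simplex with vertices in increasing order. Then dim K = 2 and the simplices of K are:

  0-simplices (5): [0], [1], [2], [3], [4]
  1-simplices (10): [0,1], [0,2], [0,3], [0,4], [1,2], [1,3], [1,4], [2,3], [2,4], [3,4]
  2-simplices (5): [0,1,2], [0,2,3], [0,3,4], [1,2,4], [1,3,4]

Hence C_0 ≅ Z^5, C_1 ≅ Z^10, C_2 ≅ Z^5.

Boundary ∂_1: C_1 → C_0 is given by ∂[p,q] = [q] − [p].
The resulting 5×10 matrix has rank 4, and its Smith normal form has invariant factors (1,1,1,1).

Boundary ∂_2: C_2 → C_1 maps a triangle to the signed sum of its edges. For instance
  ∂[0,3,4] = [3,4] − [0,4] + [0,3],
  ∂[0,1,2] = [1,2] − [0,2] + [0,1].
The resulting 10×5 matrix has rank 5, and its Smith normal form has invariant factors (1,1,1,1,1).

From H_k ≅ ker(∂_k) / im(∂_{k+1}) we obtain:

  H_2: rank ker ∂_2 − rank ∂_3 = (5 − 5) − 0 = 0, and there is no ∂_3, so H_2 ≅ 0.

H_2 ≅ 0.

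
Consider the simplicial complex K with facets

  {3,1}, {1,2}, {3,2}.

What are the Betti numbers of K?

Fix the vertex order 1 < 2 < 3 and write every simplex with vertices in increasing order. Then dim K = 1 and the simplices of K are:

  0-simplices (3): [1], [2], [3]
  1-simplices (3): [1,2], [1,3], [2,3]

so the chain groups are C_0 ≅ Z^3, C_1 ≅ Z^3.

∂_1: C_1 → C_0 sends each edge [p,q] (with p < q) to q − p.
As a 3×3 matrix over Z this has rank 2, with invariant factors (1,1).

From H_k ≅ ker(∂_k) / im(∂_{k+1}) we obtain:

  H_0: rank C_0 − rank ∂_1 = 3 − 2 = 1, and the invariant factors of ∂_1 are all 1, so H_0 ≅ Z.
  H_1: rank ker ∂_1 − rank ∂_2 = (3 − 2) − 0 = 1, and there is no ∂_2, so H_1 ≅ Z.

Hence the Betti numbers are b_0 = 1, b_1 = 1.

b_0 = 1, b_1 = 1.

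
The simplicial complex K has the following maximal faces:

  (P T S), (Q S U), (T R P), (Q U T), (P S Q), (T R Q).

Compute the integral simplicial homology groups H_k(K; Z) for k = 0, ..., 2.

H_0 = Z,  H_1 = Z,  H_2 = 0.

K has 6 vertices, 12 edges, 6 triangles.
rank ∂_0 = 0, rank ∂_1 = 5 ⇒ b_0 = 6 − 0 − 5 = 1; all invariant factors of ∂_1 are 1 so no torsion. So H_0 ≅ Z.
rank ∂_1 = 5, rank ∂_2 = 6 ⇒ b_1 = 12 − 5 − 6 = 1; all invariant factors of ∂_2 are 1 so no torsion. So H_1 ≅ Z.
rank ∂_2 = 6, rank ∂_3 = 0 ⇒ b_2 = 6 − 6 − 0 = 0. So H_2 ≅ 0.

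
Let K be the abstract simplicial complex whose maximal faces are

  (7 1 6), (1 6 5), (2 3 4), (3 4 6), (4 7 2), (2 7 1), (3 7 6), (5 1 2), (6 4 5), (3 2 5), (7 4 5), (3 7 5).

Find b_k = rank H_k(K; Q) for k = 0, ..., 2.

We work with the vertex ordering 1 < 2 < 3 < 4 < 5 < 6 < 7. The simplices of K, each written with vertices in increasing order, are:

  0-simplices (7): [1], [2], [3], [4], [5], [6], [7]
  1-simplices (18): [1,2], [1,5], [1,6], [1,7], [2,3], [2,4], [2,5], [2,7], [3,4], [3,5], [3,6], [3,7], [4,5], [4,6], [4,7], [5,6], [5,7], [6,7]
  2-simplices (12): [1,2,5], [1,2,7], [1,5,6], [1,6,7], [2,3,4], [2,3,5], [2,4,7], [3,4,6], [3,5,7], [3,6,7], [4,5,6], [4,5,7]

Hence C_0 ≅ Z^7, C_1 ≅ Z^18, C_2 ≅ Z^12.

∂_1: C_1 → C_0 is given by ∂[p,q] = [q] − [p]. For instance
  ∂[3,4] = [4] − [3].
The resulting 7×18 matrix has rank 6, and its Smith normal form has invariant factors (1,1,1,1,1,1).

∂_2: C_2 → C_1 maps a triangle to the signed sum of its edges. For instance
  ∂[1,5,6] = [5,6] − [1,6] + [1,5],
  ∂[2,4,7] = [4,7] − [2,7] + [2,4].
The resulting 18×12 matrix has rank 12, and its Smith normal form has invariant factors (1,1,1,1,1,1,1,1,1,1,1,2).

Computing H_k = (kernel of ∂_k) / (image of ∂_{k+1}):

  H_0: rank C_0 − rank ∂_1 = 7 − 6 = 1, and the invariant factors of ∂_1 are all 1, so H_0 = Z.
  H_1: rank ker ∂_1 − rank ∂_2 = (18 − 6) − 12 = 0, and ∂_2 has invariant factor 2 > 1, so H_1 = Z/2Z.
  H_2: rank ker ∂_2 − rank ∂_3 = (12 − 12) − 0 = 0, and there is no ∂_3, so H_2 = 0.

As a check, the Euler characteristic is 7 − 18 + 12 = 1, which agrees with 1 − 0 + 0 = 1.

Hence the Betti numbers are b_0 = 1, b_1 = 0, b_2 = 0.

b_0 = 1, b_1 = 0, b_2 = 0.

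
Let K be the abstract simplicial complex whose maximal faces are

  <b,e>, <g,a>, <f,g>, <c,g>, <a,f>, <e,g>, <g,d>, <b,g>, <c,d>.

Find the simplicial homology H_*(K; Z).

H_0 = Z,  H_1 = Z^3.

Take the total order a < b < c < d < e < f < g on the vertex set. Then K (dimension 1) consists of the simplices:

  0-simplices (7): a, b, c, d, e, f, g
  1-simplices (9): af, ag, be, bg, cd, cg, dg, eg, fg

so the chain groups are C_0 ≅ Z^7, C_1 ≅ Z^9.

Boundary ∂_1: C_1 → C_0 maps an edge to its endpoints' difference, ∂[p,q] = q − p. For instance
  ∂cd = d − c.
This gives a 7×9 integer matrix of rank 6; reducing to Smith normal form yields diagonal entries (1,1,1,1,1,1).

Computing H_k = (kernel of ∂_k) / (image of ∂_{k+1}):

  H_0: rank C_0 − rank ∂_1 = 7 − 6 = 1, and the invariant factors of ∂_1 are all 1, so H_0 ≅ Z.
  H_1: rank ker ∂_1 − rank ∂_2 = (9 − 6) − 0 = 3, and there is no ∂_2, so H_1 ≅ Z^3.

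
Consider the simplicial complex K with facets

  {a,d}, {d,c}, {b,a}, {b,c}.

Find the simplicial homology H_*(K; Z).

K has 4 vertices, 4 edges.
rank ∂_0 = 0, rank ∂_1 = 3 ⇒ b_0 = 4 − 0 − 3 = 1; all invariant factors of ∂_1 are 1 so no torsion. So H_0 = Z.
rank ∂_1 = 3, rank ∂_2 = 0 ⇒ b_1 = 4 − 3 − 0 = 1. So H_1 = Z.

H_0 = Z,  H_1 = Z.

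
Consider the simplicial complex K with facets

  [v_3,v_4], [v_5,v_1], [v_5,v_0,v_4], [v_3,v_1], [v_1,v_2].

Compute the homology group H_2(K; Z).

Fix the vertex order v_0 < v_1 < v_2 < v_3 < v_4 < v_5 and write every simplex with vertices in increasing order. Then dim K = 2 and the simplices of K are:

  0-simplices (6): [v_0], [v_1], [v_2], [v_3], [v_4], [v_5]
  1-simplices (7): [v_0,v_4], [v_0,v_5], [v_1,v_2], [v_1,v_3], [v_1,v_5], [v_3,v_4], [v_4,v_5]
  2-simplices (1): [v_0,v_4,v_5]

giving chain groups C_0 ≅ Z^6, C_1 ≅ Z^7, C_2 ≅ Z^1.

The boundary map ∂_1: C_1 → C_0 maps an edge to its endpoints' difference, ∂[p,q] = q − p.
The resulting 6×7 matrix has rank 5, and its Smith normal form has invariant factors (1,1,1,1,1).

The boundary map ∂_2: C_2 → C_1 maps a triangle to the signed sum of its edges. For instance
  ∂[v_0,v_4,v_5] = [v_4,v_5] − [v_0,v_5] + [v_0,v_4].
The resulting 7×1 matrix has rank 1, and its Smith normal form has invariant factors (1).

From H_k ≅ ker(∂_k) / im(∂_{k+1}) we obtain:

  H_2: rank ker ∂_2 − rank ∂_3 = (1 − 1) − 0 = 0, and there is no ∂_3, so H_2 = 0.

H_2 ≅ 0.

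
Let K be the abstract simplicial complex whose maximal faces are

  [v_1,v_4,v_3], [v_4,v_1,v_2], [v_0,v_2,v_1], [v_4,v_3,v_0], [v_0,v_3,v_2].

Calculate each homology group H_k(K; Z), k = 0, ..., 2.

H_0 ≅ Z,  H_1 ≅ Z,  H_2 = 0.

K has 5 vertices, 10 edges, 5 triangles.
rank ∂_0 = 0, rank ∂_1 = 4 ⇒ b_0 = 5 − 0 − 4 = 1; all invariant factors of ∂_1 are 1 so no torsion. So H_0 = Z.
rank ∂_1 = 4, rank ∂_2 = 5 ⇒ b_1 = 10 − 4 − 5 = 1; all invariant factors of ∂_2 are 1 so no torsion. So H_1 = Z.
rank ∂_2 = 5, rank ∂_3 = 0 ⇒ b_2 = 5 − 5 − 0 = 0. So H_2 = 0.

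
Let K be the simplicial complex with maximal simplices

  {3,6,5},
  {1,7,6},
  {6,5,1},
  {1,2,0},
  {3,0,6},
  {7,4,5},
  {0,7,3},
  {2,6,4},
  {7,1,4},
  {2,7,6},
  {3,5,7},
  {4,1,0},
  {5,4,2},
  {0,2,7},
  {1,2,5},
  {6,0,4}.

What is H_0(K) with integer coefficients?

H_0 ≅ Z.

We work with the vertex ordering 0 < 1 < 2 < 3 < 4 < 5 < 6 < 7. The simplices of K, each written with vertices in increasing order, are:

  0-simplices (8): [0], [1], [2], [3], [4], [5], [6], [7]
  1-simplices (24): (24 of them)
  2-simplices (16): [0,1,2], [0,1,4], [0,2,7], [0,3,6], [0,3,7], [0,4,6], [1,2,5], [1,4,7], [1,5,6], [1,6,7], [2,4,5], [2,4,6], [2,6,7], [3,5,6], [3,5,7], [4,5,7]

so the chain groups are C_0 ≅ Z^8, C_1 ≅ Z^24, C_2 ≅ Z^16.

Boundary ∂_1: C_1 → C_0 sends each edge [p,q] (with p < q) to q − p.
This gives a 8×24 integer matrix of rank 7; reducing to Smith normal form yields diagonal entries (1,1,1,1,1,1,1).

∂_2: C_2 → C_1 acts by ∂[p,q,r] = [q,r] − [p,r] + [p,q]. For instance
  ∂[1,4,7] = [4,7] − [1,7] + [1,4],
  ∂[0,1,4] = [1,4] − [0,4] + [0,1].
The 24×16 boundary matrix has rank 15 and Smith normal form diag(1,1,1,1,1,1,1,1,1,1,1,1,1,1,1).

Now H_k = ker ∂_k / im ∂_{k+1}, so:

  H_0: rank C_0 − rank ∂_1 = 8 − 7 = 1, and the invariant factors of ∂_1 are all 1, so H_0 ≅ Z.

(K is a triangulation of the torus T^2.)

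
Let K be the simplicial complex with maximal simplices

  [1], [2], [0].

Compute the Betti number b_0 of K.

Order the vertices as 0 < 1 < 2. Listing each simplex with vertices in this order, K has dimension 0 with simplices:

  0-simplices (3): [0], [1], [2]

so the chain groups are C_0 ≅ Z^3.

Computing H_k = (kernel of ∂_k) / (image of ∂_{k+1}):

  H_0: rank C_0 − rank ∂_1 = 3 − 0 = 3, and there is no ∂_1, so H_0 ≅ Z^3.

Hence the Betti numbers are b_0 = 3.

b_0 = 3.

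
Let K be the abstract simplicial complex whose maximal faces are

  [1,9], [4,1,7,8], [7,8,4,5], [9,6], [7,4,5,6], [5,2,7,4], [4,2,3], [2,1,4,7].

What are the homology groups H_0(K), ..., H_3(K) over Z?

We work with the vertex ordering 1 < 2 < 3 < 4 < 5 < 6 < 7 < 8 < 9. The simplices of K, each written with vertices in increasing order, are:

  0-simplices (9): [1], [2], [3], [4], [5], [6], [7], [8], [9]
  1-simplices (20): [1,2], [1,4], [1,7], [1,8], [1,9], [2,3], [2,4], [2,5], [2,7], [3,4], [4,5], [4,6], [4,7], [4,8], [5,6], [5,7], [5,8], [6,7], [6,9], [7,8]
  2-simplices (16): [1,2,4], [1,2,7], [1,4,7], [1,4,8], [1,7,8], [2,3,4], [2,4,5], [2,4,7], [2,5,7], [4,5,6], [4,5,7], [4,5,8], [4,6,7], [4,7,8], [5,6,7], [5,7,8]
  3-simplices (5): [1,2,4,7], [1,4,7,8], [2,4,5,7], [4,5,6,7], [4,5,7,8]

so the chain groups are C_0 ≅ Z^9, C_1 ≅ Z^20, C_2 ≅ Z^16, C_3 ≅ Z^5.

∂_1: C_1 → C_0 sends each edge [p,q] (with p < q) to q − p. For instance
  ∂[2,3] = [3] − [2].
The 9×20 boundary matrix has rank 8 and Smith normal form diag(1,1,1,1,1,1,1,1).

The boundary map ∂_2: C_2 → C_1 sends each 2-simplex [p,q,r] to [q,r] − [p,r] + [p,q]. For instance
  ∂[4,6,7] = [6,7] − [4,7] + [4,6],
  ∂[1,7,8] = [7,8] − [1,8] + [1,7].
The resulting 20×16 matrix has rank 11, and its Smith normal form has invariant factors (1,1,1,1,1,1,1,1,1,1,1).

Boundary ∂_3: C_3 → C_2 sends each 3-simplex σ to the alternating sum Σ_i (−1)^i (σ with its i-th vertex removed). For instance
  ∂[1,2,4,7] = [2,4,7] − [1,4,7] + [1,2,7] − [1,2,4],
  ∂[4,5,7,8] = [5,7,8] − [4,7,8] + [4,5,8] − [4,5,7].
This gives a 16×5 integer matrix of rank 5; reducing to Smith normal form yields diagonal entries (1,1,1,1,1).

Now H_k = ker ∂_k / im ∂_{k+1}, so:

  H_0: rank C_0 − rank ∂_1 = 9 − 8 = 1, and the invariant factors of ∂_1 are all 1, so H_0 = Z.
  H_1: rank ker ∂_1 − rank ∂_2 = (20 − 8) − 11 = 1, and the invariant factors of ∂_2 are all 1, so H_1 = Z.
  H_2: rank ker ∂_2 − rank ∂_3 = (16 − 11) − 5 = 0, and the invariant factors of ∂_3 are all 1, so H_2 = 0.
  H_3: rank ker ∂_3 − rank ∂_4 = (5 − 5) − 0 = 0, and there is no ∂_4, so H_3 = 0.

H_0 ≅ Z,  H_1 ≅ Z,  H_2 = 0,  H_3 = 0.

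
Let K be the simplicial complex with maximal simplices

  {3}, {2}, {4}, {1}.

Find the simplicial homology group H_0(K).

H_0 = Z^4.

Order the vertices as 1 < 2 < 3 < 4. Listing each simplex with vertices in this order, K has dimension 0 with simplices:

  0-simplices (4): [1], [2], [3], [4]

giving chain groups C_0 ≅ Z^4.

Reading off H_k = ker ∂_k / im ∂_{k+1}:

  H_0: rank C_0 − rank ∂_1 = 4 − 0 = 4, and there is no ∂_1, so H_0 ≅ Z^4.

(K is a triangulation of a set of 4 points.)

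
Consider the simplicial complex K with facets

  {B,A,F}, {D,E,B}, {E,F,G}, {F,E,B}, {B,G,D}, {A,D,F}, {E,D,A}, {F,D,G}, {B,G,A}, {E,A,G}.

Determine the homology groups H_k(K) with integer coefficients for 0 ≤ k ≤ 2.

H_0 ≅ Z,  H_1 ≅ Z_2,  H_2 = 0.

We work with the vertex ordering A < B < D < E < F < G. The simplices of K, each written with vertices in increasing order, are:

  0-simplices (6): A, B, D, E, F, G
  1-simplices (15): AB, AD, AE, AF, AG, BD, BE, BF, BG, DE, DF, DG, EF, EG, FG
  2-simplices (10): ABF, ABG, ADE, ADF, AEG, BDE, BDG, BEF, DFG, EFG

so the chain groups are C_0 ≅ Z^6, C_1 ≅ Z^15, C_2 ≅ Z^10.

∂_1: C_1 → C_0 sends each edge [p,q] (with p < q) to q − p.
This gives a 6×15 integer matrix of rank 5; reducing to Smith normal form yields diagonal entries (1,1,1,1,1).

∂_2: C_2 → C_1 sends each 2-simplex [p,q,r] to [q,r] − [p,r] + [p,q]. For instance
  ∂BEF = EF − BF + BE,
  ∂ADF = DF − AF + AD.
The resulting 15×10 matrix has rank 10, and its Smith normal form has invariant factors (1,1,1,1,1,1,1,1,1,2).

From H_k ≅ ker(∂_k) / im(∂_{k+1}) we obtain:

  H_0: rank C_0 − rank ∂_1 = 6 − 5 = 1, and the invariant factors of ∂_1 are all 1, so H_0 ≅ Z.
  H_1: rank ker ∂_1 − rank ∂_2 = (15 − 5) − 10 = 0, and ∂_2 has invariant factor 2 > 1, so H_1 ≅ Z_2.
  H_2: rank ker ∂_2 − rank ∂_3 = (10 − 10) − 0 = 0, and there is no ∂_3, so H_2 ≅ 0.

As a check, the Euler characteristic is 6 − 15 + 10 = 1, which agrees with 1 − 0 + 0 = 1.
(K is a triangulation of the real projective plane RP^2.)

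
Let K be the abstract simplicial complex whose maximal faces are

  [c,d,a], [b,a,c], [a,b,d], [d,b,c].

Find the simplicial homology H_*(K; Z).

H_0 = Z,  H_1 = 0,  H_2 = Z.

Fix the vertex order a < b < c < d and write every simplex with vertices in increasing order. Then dim K = 2 and the simplices of K are:

  0-simplices (4): a, b, c, d
  1-simplices (6): ab, ac, ad, bc, bd, cd
  2-simplices (4): abc, abd, acd, bcd

giving chain groups C_0 ≅ Z^4, C_1 ≅ Z^6, C_2 ≅ Z^4.

∂_1: C_1 → C_0 maps an edge to its endpoints' difference, ∂[p,q] = q − p.
This gives a 4×6 integer matrix of rank 3; reducing to Smith normal form yields diagonal entries (1,1,1).

∂_2: C_2 → C_1 sends each 2-simplex [p,q,r] to [q,r] − [p,r] + [p,q]. For instance
  ∂abd = bd − ad + ab,
  ∂acd = cd − ad + ac.
As a 6×4 matrix over Z this has rank 3, with invariant factors (1,1,1).

Now H_k = ker ∂_k / im ∂_{k+1}, so:

  H_0: rank C_0 − rank ∂_1 = 4 − 3 = 1, and the invariant factors of ∂_1 are all 1, so H_0 = Z.
  H_1: rank ker ∂_1 − rank ∂_2 = (6 − 3) − 3 = 0, and the invariant factors of ∂_2 are all 1, so H_1 = 0.
  H_2: rank ker ∂_2 − rank ∂_3 = (4 − 3) − 0 = 1, and there is no ∂_3, so H_2 = Z.

As a check, the Euler characteristic is 4 − 6 + 4 = 2, which agrees with 1 − 0 + 1 = 2.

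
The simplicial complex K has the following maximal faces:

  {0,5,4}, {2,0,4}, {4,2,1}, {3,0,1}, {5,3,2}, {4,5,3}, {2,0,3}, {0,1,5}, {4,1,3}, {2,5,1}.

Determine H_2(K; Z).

Take the total order 0 < 1 < 2 < 3 < 4 < 5 on the vertex set. Then K (dimension 2) consists of the simplices:

  0-simplices (6): [0], [1], [2], [3], [4], [5]
  1-simplices (15): [0,1], [0,2], [0,3], [0,4], [0,5], [1,2], [1,3], [1,4], [1,5], [2,3], [2,4], [2,5], [3,4], [3,5], [4,5]
  2-simplices (10): [0,1,3], [0,1,5], [0,2,3], [0,2,4], [0,4,5], [1,2,4], [1,2,5], [1,3,4], [2,3,5], [3,4,5]

giving chain groups C_0 ≅ Z^6, C_1 ≅ Z^15, C_2 ≅ Z^10.

The boundary map ∂_1: C_1 → C_0 is given by ∂[p,q] = [q] − [p]. For instance
  ∂[3,4] = [4] − [3].
As a 6×15 matrix over Z this has rank 5, with invariant factors (1,1,1,1,1).

The boundary map ∂_2: C_2 → C_1 sends each 2-simplex [p,q,r] to [q,r] − [p,r] + [p,q]. For instance
  ∂[0,1,5] = [1,5] − [0,5] + [0,1],
  ∂[0,2,3] = [2,3] − [0,3] + [0,2].
This gives a 15×10 integer matrix of rank 10; reducing to Smith normal form yields diagonal entries (1,1,1,1,1,1,1,1,1,2).

Now H_k = ker ∂_k / im ∂_{k+1}, so:

  H_2: rank ker ∂_2 − rank ∂_3 = (10 − 10) − 0 = 0, and there is no ∂_3, so H_2 = 0.

H_2 = 0.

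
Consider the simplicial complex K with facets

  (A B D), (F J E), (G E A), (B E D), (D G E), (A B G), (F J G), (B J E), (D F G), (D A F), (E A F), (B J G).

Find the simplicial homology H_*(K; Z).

H_0 ≅ Z,  H_1 ≅ Z/2,  H_2 = 0.

K has 7 vertices, 18 edges, 12 triangles.
rank ∂_0 = 0, rank ∂_1 = 6 ⇒ b_0 = 7 − 0 − 6 = 1; all invariant factors of ∂_1 are 1 so no torsion. So H_0 ≅ Z.
rank ∂_1 = 6, rank ∂_2 = 12 ⇒ b_1 = 18 − 6 − 12 = 0; ∂_2 has invariant factor(s) [2] giving torsion. So H_1 ≅ Z/2.
rank ∂_2 = 12, rank ∂_3 = 0 ⇒ b_2 = 12 − 12 − 0 = 0. So H_2 ≅ 0.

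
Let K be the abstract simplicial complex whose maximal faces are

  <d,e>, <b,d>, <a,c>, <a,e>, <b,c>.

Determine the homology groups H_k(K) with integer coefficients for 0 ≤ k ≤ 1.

H_0 ≅ Z,  H_1 ≅ Z.

Order the vertices as a < b < c < d < e. Listing each simplex with vertices in this order, K has dimension 1 with simplices:

  0-simplices (5): a, b, c, d, e
  1-simplices (5): ac, ae, bc, bd, de

Hence C_0 ≅ Z^5, C_1 ≅ Z^5.

Boundary ∂_1: C_1 → C_0 sends each edge [p,q] (with p < q) to q − p.
The resulting 5×5 matrix has rank 4, and its Smith normal form has invariant factors (1,1,1,1).

From H_k ≅ ker(∂_k) / im(∂_{k+1}) we obtain:

  H_0: rank C_0 − rank ∂_1 = 5 − 4 = 1, and the invariant factors of ∂_1 are all 1, so H_0 ≅ Z.
  H_1: rank ker ∂_1 − rank ∂_2 = (5 − 4) − 0 = 1, and there is no ∂_2, so H_1 ≅ Z.

As a check, the Euler characteristic is 5 − 5 = 0, which agrees with 1 − 1 = 0.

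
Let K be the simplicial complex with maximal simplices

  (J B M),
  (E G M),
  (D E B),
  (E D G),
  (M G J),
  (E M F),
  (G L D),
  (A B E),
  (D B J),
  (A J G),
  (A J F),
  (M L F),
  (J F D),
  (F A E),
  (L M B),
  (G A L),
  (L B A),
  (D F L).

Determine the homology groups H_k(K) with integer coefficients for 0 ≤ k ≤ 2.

H_0 = Z,  H_1 = Z^2,  H_2 = Z.

Take the total order A < B < D < E < F < G < J < L < M on the vertex set. Then K (dimension 2) consists of the simplices:

  0-simplices (9): A, B, D, E, F, G, J, L, M
  1-simplices (27): AB, AE, AF, AG, AJ, AL, BD, BE, BJ, BL, BM, DE, DF, DG, DJ, DL, EF, EG, EM, FJ, FL, FM, GJ, GL, GM, JM, LM
  2-simplices (18): ABE, ABL, AEF, AFJ, AGJ, AGL, BDE, BDJ, BJM, BLM, DEG, DFJ, DFL, DGL, EFM, EGM, FLM, GJM

Hence C_0 ≅ Z^9, C_1 ≅ Z^27, C_2 ≅ Z^18.

Boundary ∂_1: C_1 → C_0 is given by ∂[p,q] = [q] − [p]. For instance
  ∂DG = G − D.
This gives a 9×27 integer matrix of rank 8; reducing to Smith normal form yields diagonal entries (1,1,1,1,1,1,1,1).

Boundary ∂_2: C_2 → C_1 sends each 2-simplex [p,q,r] to [q,r] − [p,r] + [p,q]. For instance
  ∂GJM = JM − GM + GJ,
  ∂EGM = GM − EM + EG.
As a 27×18 matrix over Z this has rank 17, with invariant factors (1,1,1,1,1,1,1,1,1,1,1,1,1,1,1,1,1).

From H_k ≅ ker(∂_k) / im(∂_{k+1}) we obtain:

  H_0: rank C_0 − rank ∂_1 = 9 − 8 = 1, and the invariant factors of ∂_1 are all 1, so H_0 = Z.
  H_1: rank ker ∂_1 − rank ∂_2 = (27 − 8) − 17 = 2, and the invariant factors of ∂_2 are all 1, so H_1 = Z^2.
  H_2: rank ker ∂_2 − rank ∂_3 = (18 − 17) − 0 = 1, and there is no ∂_3, so H_2 = Z.

As a check, the Euler characteristic is 9 − 27 + 18 = 0, which agrees with 1 − 2 + 1 = 0.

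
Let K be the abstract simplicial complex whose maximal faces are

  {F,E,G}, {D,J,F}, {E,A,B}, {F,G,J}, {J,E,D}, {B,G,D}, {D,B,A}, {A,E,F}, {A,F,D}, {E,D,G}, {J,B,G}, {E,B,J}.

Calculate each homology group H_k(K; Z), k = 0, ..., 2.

Order the vertices as A < B < D < E < F < G < J. Listing each simplex with vertices in this order, K has dimension 2 with simplices:

  0-simplices (7): A, B, D, E, F, G, J
  1-simplices (18): AB, AD, AE, AF, BD, BE, BG, BJ, DE, DF, DG, DJ, EF, EG, EJ, FG, FJ, GJ
  2-simplices (12): ABD, ABE, ADF, AEF, BDG, BEJ, BGJ, DEG, DEJ, DFJ, EFG, FGJ

so the chain groups are C_0 ≅ Z^7, C_1 ≅ Z^18, C_2 ≅ Z^12.

The boundary map ∂_1: C_1 → C_0 is given by ∂[p,q] = [q] − [p]. For instance
  ∂DG = G − D.
The resulting 7×18 matrix has rank 6, and its Smith normal form has invariant factors (1,1,1,1,1,1).

Boundary ∂_2: C_2 → C_1 maps a triangle to the signed sum of its edges. For instance
  ∂BEJ = EJ − BJ + BE,
  ∂EFG = FG − EG + EF.
The resulting 18×12 matrix has rank 12, and its Smith normal form has invariant factors (1,1,1,1,1,1,1,1,1,1,1,2).

Now H_k = ker ∂_k / im ∂_{k+1}, so:

  H_0: rank C_0 − rank ∂_1 = 7 − 6 = 1, and the invariant factors of ∂_1 are all 1, so H_0 = Z.
  H_1: rank ker ∂_1 − rank ∂_2 = (18 − 6) − 12 = 0, and ∂_2 has invariant factor 2 > 1, so H_1 = Z/2.
  H_2: rank ker ∂_2 − rank ∂_3 = (12 − 12) − 0 = 0, and there is no ∂_3, so H_2 = 0.

(K is a triangulation of the real projective plane RP^2.)

H_0 = Z,  H_1 = Z/2,  H_2 = 0.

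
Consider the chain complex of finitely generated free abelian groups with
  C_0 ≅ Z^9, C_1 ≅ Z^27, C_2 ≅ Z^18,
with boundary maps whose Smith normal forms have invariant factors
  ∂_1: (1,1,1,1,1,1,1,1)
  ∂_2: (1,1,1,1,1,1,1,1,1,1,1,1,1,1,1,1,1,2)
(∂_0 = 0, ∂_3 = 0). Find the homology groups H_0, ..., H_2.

H_0: b_0 = 9 − 0 − 8 = 1; torsion from ∂_1 factors > 1: none. So H_0 ≅ Z.
H_1: b_1 = 27 − 8 − 18 = 1; torsion from ∂_2 factors > 1: [2]. So H_1 ≅ Z ⊕ Z/2Z.
H_2: b_2 = 18 − 18 − 0 = 0; torsion from ∂_3 factors > 1: none. So H_2 ≅ 0.

H_0 ≅ Z,  H_1 ≅ Z ⊕ Z/2Z,  H_2 = 0.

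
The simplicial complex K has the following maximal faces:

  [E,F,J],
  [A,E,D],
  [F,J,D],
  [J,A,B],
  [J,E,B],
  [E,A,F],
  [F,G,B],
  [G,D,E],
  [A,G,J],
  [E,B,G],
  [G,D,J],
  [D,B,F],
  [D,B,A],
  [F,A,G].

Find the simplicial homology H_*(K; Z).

Fix the vertex order A < B < D < E < F < G < J and write every simplex with vertices in increasing order. Then dim K = 2 and the simplices of K are:

  0-simplices (7): A, B, D, E, F, G, J
  1-simplices (21): AB, AD, AE, AF, AG, AJ, BD, BE, BF, BG, BJ, DE, DF, DG, DJ, EF, EG, EJ, FG, FJ, GJ
  2-simplices (14): ABD, ABJ, ADE, AEF, AFG, AGJ, BDF, BEG, BEJ, BFG, DEG, DFJ, DGJ, EFJ

so the chain groups are C_0 ≅ Z^7, C_1 ≅ Z^21, C_2 ≅ Z^14.

Boundary ∂_1: C_1 → C_0 maps an edge to its endpoints' difference, ∂[p,q] = q − p. For instance
  ∂BE = E − B.
This gives a 7×21 integer matrix of rank 6; reducing to Smith normal form yields diagonal entries (1,1,1,1,1,1).

Boundary ∂_2: C_2 → C_1 maps a triangle to the signed sum of its edges. For instance
  ∂BFG = FG − BG + BF,
  ∂ADE = DE − AE + AD.
As a 21×14 matrix over Z this has rank 13, with invariant factors (1,1,1,1,1,1,1,1,1,1,1,1,1).

Reading off H_k = ker ∂_k / im ∂_{k+1}:

  H_0: rank C_0 − rank ∂_1 = 7 − 6 = 1, and the invariant factors of ∂_1 are all 1, so H_0 = Z.
  H_1: rank ker ∂_1 − rank ∂_2 = (21 − 6) − 13 = 2, and the invariant factors of ∂_2 are all 1, so H_1 = Z^2.
  H_2: rank ker ∂_2 − rank ∂_3 = (14 − 13) − 0 = 1, and there is no ∂_3, so H_2 = Z.

H_0 = Z,  H_1 = Z^2,  H_2 = Z.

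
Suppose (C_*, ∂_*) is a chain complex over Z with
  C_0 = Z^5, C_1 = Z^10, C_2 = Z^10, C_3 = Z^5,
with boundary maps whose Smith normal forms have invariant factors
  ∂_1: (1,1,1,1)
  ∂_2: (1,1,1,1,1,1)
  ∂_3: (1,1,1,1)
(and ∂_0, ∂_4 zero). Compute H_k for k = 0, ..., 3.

H_0: b_0 = 5 − 0 − 4 = 1; torsion from ∂_1 factors > 1: none. So H_0 ≅ Z.
H_1: b_1 = 10 − 4 − 6 = 0; torsion from ∂_2 factors > 1: none. So H_1 ≅ 0.
H_2: b_2 = 10 − 6 − 4 = 0; torsion from ∂_3 factors > 1: none. So H_2 ≅ 0.
H_3: b_3 = 5 − 4 − 0 = 1; torsion from ∂_4 factors > 1: none. So H_3 ≅ Z.

H_0 ≅ Z,  H_1 = 0,  H_2 = 0,  H_3 ≅ Z.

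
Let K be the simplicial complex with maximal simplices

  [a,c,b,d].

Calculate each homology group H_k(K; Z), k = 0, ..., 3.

H_0 = Z,  H_1 = 0,  H_2 = 0,  H_3 = 0.

Take the total order a < b < c < d on the vertex set. Then K (dimension 3) consists of the simplices:

  0-simplices (4): a, b, c, d
  1-simplices (6): ab, ac, ad, bc, bd, cd
  2-simplices (4): abc, abd, acd, bcd
  3-simplices (1): abcd

Hence C_0 ≅ Z^4, C_1 ≅ Z^6, C_2 ≅ Z^4, C_3 ≅ Z^1.

Boundary ∂_1: C_1 → C_0 maps an edge to its endpoints' difference, ∂[p,q] = q − p. For instance
  ∂cd = d − c.
The resulting 4×6 matrix has rank 3, and its Smith normal form has invariant factors (1,1,1).

Boundary ∂_2: C_2 → C_1 sends each 2-simplex [p,q,r] to [q,r] − [p,r] + [p,q]. For instance
  ∂abd = bd − ad + ab,
  ∂bcd = cd − bd + bc.
This gives a 6×4 integer matrix of rank 3; reducing to Smith normal form yields diagonal entries (1,1,1).

∂_3: C_3 → C_2 sends each 3-simplex σ to the alternating sum Σ_i (−1)^i (σ with its i-th vertex removed). For instance
  ∂abcd = bcd − acd + abd − abc.
This gives a 4×1 integer matrix of rank 1; reducing to Smith normal form yields diagonal entries (1).

From H_k ≅ ker(∂_k) / im(∂_{k+1}) we obtain:

  H_0: rank C_0 − rank ∂_1 = 4 − 3 = 1, and the invariant factors of ∂_1 are all 1, so H_0 ≅ Z.
  H_1: rank ker ∂_1 − rank ∂_2 = (6 − 3) − 3 = 0, and the invariant factors of ∂_2 are all 1, so H_1 ≅ 0.
  H_2: rank ker ∂_2 − rank ∂_3 = (4 − 3) − 1 = 0, and the invariant factors of ∂_3 are all 1, so H_2 ≅ 0.
  H_3: rank ker ∂_3 − rank ∂_4 = (1 − 1) − 0 = 0, and there is no ∂_4, so H_3 ≅ 0.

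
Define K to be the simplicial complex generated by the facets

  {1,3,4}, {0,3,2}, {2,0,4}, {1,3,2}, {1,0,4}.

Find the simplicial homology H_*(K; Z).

Order the vertices as 0 < 1 < 2 < 3 < 4. Listing each simplex with vertices in this order, K has dimension 2 with simplices:

  0-simplices (5): [0], [1], [2], [3], [4]
  1-simplices (10): [0,1], [0,2], [0,3], [0,4], [1,2], [1,3], [1,4], [2,3], [2,4], [3,4]
  2-simplices (5): [0,1,4], [0,2,3], [0,2,4], [1,2,3], [1,3,4]

Hence C_0 ≅ Z^5, C_1 ≅ Z^10, C_2 ≅ Z^5.

The boundary map ∂_1: C_1 → C_0 is given by ∂[p,q] = [q] − [p]. For instance
  ∂[2,4] = [4] − [2].
This gives a 5×10 integer matrix of rank 4; reducing to Smith normal form yields diagonal entries (1,1,1,1).

∂_2: C_2 → C_1 maps a triangle to the signed sum of its edges. For instance
  ∂[0,2,4] = [2,4] − [0,4] + [0,2],
  ∂[0,1,4] = [1,4] − [0,4] + [0,1].
The 10×5 boundary matrix has rank 5 and Smith normal form diag(1,1,1,1,1).

From H_k ≅ ker(∂_k) / im(∂_{k+1}) we obtain:

  H_0: rank C_0 − rank ∂_1 = 5 − 4 = 1, and the invariant factors of ∂_1 are all 1, so H_0 = Z.
  H_1: rank ker ∂_1 − rank ∂_2 = (10 − 4) − 5 = 1, and the invariant factors of ∂_2 are all 1, so H_1 = Z.
  H_2: rank ker ∂_2 − rank ∂_3 = (5 − 5) − 0 = 0, and there is no ∂_3, so H_2 = 0.

As a check, the Euler characteristic is 5 − 10 + 5 = 0, which agrees with 1 − 1 + 0 = 0.
(K is a triangulation of the Möbius band.)

H_0 = Z,  H_1 = Z,  H_2 = 0.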